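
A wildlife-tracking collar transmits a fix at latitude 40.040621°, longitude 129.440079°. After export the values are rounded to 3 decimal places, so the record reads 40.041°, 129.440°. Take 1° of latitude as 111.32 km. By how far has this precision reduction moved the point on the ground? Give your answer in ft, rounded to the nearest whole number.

140 ft

Δlat = 40.040621 − 40.041 = -0.000379°; Δlon = 129.440079 − 129.440 = +0.000079°.
North–south shift: -0.000379 × 111320 = -42.1903 m.
E–W at 40.041°: 0.000079° × 111320 × cos 40.041° = 0.000079 × 111320 × 0.7656 ≈ 6.73276 m.
Distance: √(42.1903² + 6.73276²) ≈ 42.7241 m.
In feet: 42.7241 m ÷ 0.3048 ≈ 140.17 ft.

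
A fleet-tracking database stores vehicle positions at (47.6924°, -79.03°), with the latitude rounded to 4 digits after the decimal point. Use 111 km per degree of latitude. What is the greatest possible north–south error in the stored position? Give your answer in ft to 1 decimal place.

18.2 ft

Rounding to 4 decimal places leaves the latitude within ±5e-05° of the true value.
North–south distance: 5e-05° × 111000 m/° = 5.55 m.
In feet: 5.55 m ÷ 0.3048 ≈ 18.209 ft.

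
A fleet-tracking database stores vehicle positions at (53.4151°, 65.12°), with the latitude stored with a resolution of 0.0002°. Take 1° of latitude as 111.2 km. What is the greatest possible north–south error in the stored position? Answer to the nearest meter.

11 meters

With a 0.0002° grid the true value lies within half a step, ±0.0002°/2 = ±0.0001°, of the stored one.
So the N–S error is at most 0.0001 × 111200 = 11.12 m.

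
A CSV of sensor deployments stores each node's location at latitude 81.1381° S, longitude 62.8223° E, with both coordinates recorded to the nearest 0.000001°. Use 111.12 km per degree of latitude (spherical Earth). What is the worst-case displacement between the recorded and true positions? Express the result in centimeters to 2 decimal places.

5.62 centimeters

Rounding to 6 decimal places leaves each coordinate within ±5e-07° of the true value.
North–south component: 5e-07° × 111120 = 0.05556 m.
Longitude error → 5e-07 × 111120 × cos 81.1381° = 5e-07 × 111120 × 0.1541 ≈ 0.00855921 m.
Worst case both components are at the extreme and orthogonal: √(0.05556² + 0.00855921²) ≈ 0.0562154 m.
That is 0.0562154 m = 5.6215 cm.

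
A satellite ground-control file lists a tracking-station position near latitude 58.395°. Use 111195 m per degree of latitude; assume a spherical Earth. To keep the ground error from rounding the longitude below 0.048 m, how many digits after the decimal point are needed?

At 58.395° one degree of longitude covers 111195 × cos 58.395° ≈ 111195 × 0.5241 ≈ 58272.9 m.
With N decimal places the half-ulp bound is 0.5·10⁻ᴺ°, or 0.5·10⁻ᴺ × 58272.9 m on the ground.
Need 0.5 × 58272.9 × 10⁻ᴺ ≤ 0.048 → 10⁻ᴺ ≤ 1.647e-06, so N ≥ 5.78.
So 6 decimal places suffice (0.0291 m); 5 would allow up to 0.291 m.

6 decimal places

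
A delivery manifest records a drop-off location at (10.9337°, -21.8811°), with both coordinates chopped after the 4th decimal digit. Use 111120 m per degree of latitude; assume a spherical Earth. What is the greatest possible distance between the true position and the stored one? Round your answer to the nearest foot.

Truncating at 4 decimal places can drop up to a full unit in the last place, so each coordinate may be off by as much as 0.0001°.
North–south component: 0.0001° × 111120 = 11.112 m.
East–west component at 10.9337°: 0.0001° × 111120 × cos 10.9337° ≈ 0.0001 × 109103 ≈ 10.9103 m.
Combining orthogonally: (11.112² + 10.9103²)^½ ≈ 15.5728 m.
In feet: 15.5728 m ÷ 0.3048 ≈ 51.092 ft.

51 feet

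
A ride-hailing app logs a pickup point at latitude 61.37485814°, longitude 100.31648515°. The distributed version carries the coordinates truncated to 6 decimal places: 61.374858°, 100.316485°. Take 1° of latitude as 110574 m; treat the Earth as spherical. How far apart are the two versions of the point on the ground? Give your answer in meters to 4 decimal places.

Δlat = 61.37485814 − 61.374858 = +0.00000014°; Δlon = 100.31648515 − 100.316485 = +0.00000015°.
N–S: 0.00000014° × 110574 m/° = 0.0154804 m.
East–west at this latitude: 0.00000015° × 110574 × cos 61.3749° ≈ 0.00000015 × 52973.5 = 0.00794602 m.
Hypotenuse of the two orthogonal shifts: √(0.0154804² + 0.00794602²) = 0.0174006 m.

0.0174 meters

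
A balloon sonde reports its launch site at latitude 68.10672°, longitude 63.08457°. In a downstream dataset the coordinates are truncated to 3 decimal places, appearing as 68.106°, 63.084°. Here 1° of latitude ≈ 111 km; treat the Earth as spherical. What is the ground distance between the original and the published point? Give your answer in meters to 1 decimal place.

83.3 meters

The latitude changed by +0.00072° and the longitude by +0.00057°.
N–S: 0.00072° × 111000 m/° = 79.92 m.
E–W at 68.106°: 0.00057° × 111000 × cos 68.106° = 0.00057 × 111000 × 0.3729 ≈ 23.5928 m.
Combined displacement = (79.92² + 23.5928²)^½ ≈ 83.3296 m.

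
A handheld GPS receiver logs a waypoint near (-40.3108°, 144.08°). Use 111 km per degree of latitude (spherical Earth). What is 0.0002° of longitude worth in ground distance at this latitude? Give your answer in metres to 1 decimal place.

One degree of longitude here spans 111000 × cos 40.3108° = 111000 × 0.7625 ≈ 84642.7 m; 0.0002° of that is 16.9285 m.

16.9 metres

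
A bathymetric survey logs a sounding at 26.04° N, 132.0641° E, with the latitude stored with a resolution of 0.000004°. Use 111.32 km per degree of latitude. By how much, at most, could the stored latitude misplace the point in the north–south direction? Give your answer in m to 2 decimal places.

0.22 m

With a 0.000004° grid the true value lies within half a step, ±0.000004°/2 = ±2e-06°, of the stored one.
So the N–S error is at most 2e-06 × 111320 = 0.22264 m.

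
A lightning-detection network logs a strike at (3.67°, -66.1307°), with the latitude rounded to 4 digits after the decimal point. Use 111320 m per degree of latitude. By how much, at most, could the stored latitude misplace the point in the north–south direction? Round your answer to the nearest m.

Rounding to 4 decimal places leaves the latitude within ±5e-05° of the true value.
North–south distance: 5e-05° × 111320 m/° = 5.566 m.

6 m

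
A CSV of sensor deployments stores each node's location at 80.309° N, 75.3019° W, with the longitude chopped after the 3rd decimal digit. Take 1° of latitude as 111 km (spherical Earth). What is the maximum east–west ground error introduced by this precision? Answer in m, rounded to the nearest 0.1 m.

18.7 m

Truncating at 3 decimal places can drop up to a full unit in the last place, so the longitude may be off by as much as 0.001°.
Parallels shrink by cos φ, so at 80.309° a degree of longitude is 111000 × 0.1683 ≈ 18685.1 m.
East–west error: 0.001° × 18685.1 m/° ≈ 18.6851 m.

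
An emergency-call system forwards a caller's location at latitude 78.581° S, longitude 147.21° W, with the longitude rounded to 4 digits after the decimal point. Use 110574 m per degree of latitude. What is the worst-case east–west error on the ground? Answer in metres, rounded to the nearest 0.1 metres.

1.1 metres

Rounding to 4 decimal places leaves the longitude within ±5e-05° of the true value.
Parallels shrink by cos φ, so at 78.581° a degree of longitude is 110574 × 0.1980 ≈ 21891.7 m.
So at most 5e-05° × 21891.7 ≈ 1.09459 m east–west.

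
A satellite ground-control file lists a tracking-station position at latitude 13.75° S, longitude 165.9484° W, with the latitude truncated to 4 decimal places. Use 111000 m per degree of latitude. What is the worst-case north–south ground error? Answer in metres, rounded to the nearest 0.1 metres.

11.1 metres

Truncating at 4 decimal places can drop up to a full unit in the last place, so the latitude may be off by as much as 0.0001°.
Along the meridian that is 0.0001° × 111000 m/° = 11.1 m.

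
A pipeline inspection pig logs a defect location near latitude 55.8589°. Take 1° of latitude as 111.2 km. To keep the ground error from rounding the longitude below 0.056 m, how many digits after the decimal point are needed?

At 55.8589° one degree of longitude covers 111200 × cos 55.8589° ≈ 111200 × 0.5612 ≈ 62409.1 m.
With N decimal places the half-ulp bound is 0.5·10⁻ᴺ°, or 0.5·10⁻ᴺ × 62409.1 m on the ground.
Setting 31204.5 × 10⁻ᴺ ≤ 0.056 gives 10ᴺ ≥ 5.572e+05, i.e. N ≥ 5.75.
N = 5 would give 0.312 m (too coarse); N = 6 gives 0.0312 m ≤ 0.056 m.

6 decimal places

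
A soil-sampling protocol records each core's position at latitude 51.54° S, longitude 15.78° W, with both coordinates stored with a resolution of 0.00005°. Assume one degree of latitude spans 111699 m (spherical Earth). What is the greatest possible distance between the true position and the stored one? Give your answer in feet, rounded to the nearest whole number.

11 feet

With a 0.00005° grid the true value lies within half a step, ±0.00005°/2 = ±2.5e-05°, of the stored one.
North–south component: 2.5e-05° × 111699 = 2.79248 m.
Longitude error → 2.5e-05 × 111699 × cos 51.54° = 2.5e-05 × 111699 × 0.6220 ≈ 1.73683 m.
Combining orthogonally: (2.79248² + 1.73683²)^½ ≈ 3.28854 m.
In feet: 3.28854 m ÷ 0.3048 ≈ 10.789 ft.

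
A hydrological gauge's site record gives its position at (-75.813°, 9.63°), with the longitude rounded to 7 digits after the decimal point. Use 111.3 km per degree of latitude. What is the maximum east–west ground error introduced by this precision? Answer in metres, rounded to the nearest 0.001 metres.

Rounding to 7 decimal places leaves the longitude within ±5e-08° of the true value.
At latitude 75.813° a degree of longitude spans 111300 m × cos 75.813° = 111300 × 0.2451 ≈ 27278.2 m.
So at most 5e-08° × 27278.2 ≈ 0.00136391 m east–west.

0.001 metres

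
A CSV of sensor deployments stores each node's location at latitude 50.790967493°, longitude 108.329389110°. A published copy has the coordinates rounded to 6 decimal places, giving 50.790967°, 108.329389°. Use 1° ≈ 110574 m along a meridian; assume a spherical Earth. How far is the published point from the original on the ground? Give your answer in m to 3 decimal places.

0.055 m

Δlat = 50.790967493 − 50.790967 = +0.000000493°; Δlon = 108.329389110 − 108.329389 = +0.000000110°.
North–south shift: 0.000000493 × 110574 = 0.054513 m.
E–W at 50.791°: 0.000000110° × 110574 × cos 50.791° = 0.000000110 × 110574 × 0.6322 ≈ 0.00768895 m.
Distance: √(0.054513² + 0.00768895²) ≈ 0.0550526 m.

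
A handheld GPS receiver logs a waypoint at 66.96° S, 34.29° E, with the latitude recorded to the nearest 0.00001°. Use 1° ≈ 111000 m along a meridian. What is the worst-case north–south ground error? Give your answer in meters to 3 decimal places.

Rounding to 5 decimal places leaves the latitude within ±5e-06° of the true value.
North–south distance: 5e-06° × 111000 m/° = 0.555 m.

0.555 meters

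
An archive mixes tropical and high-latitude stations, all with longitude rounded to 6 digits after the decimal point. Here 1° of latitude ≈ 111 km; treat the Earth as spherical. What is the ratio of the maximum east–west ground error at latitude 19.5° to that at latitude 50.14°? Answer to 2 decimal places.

Rounding to 6 decimal places leaves the longitude within ±5e-07° of the true value.
At 19.5°: 5e-07° × 111000 × cos 19.5° = 5e-07 × 111000 × 0.9426 ≈ 0.052317 m.
At 50.14°: 5e-07° × 111000 × cos 50.14° = 5e-07 × 111000 × 0.6409 ≈ 0.035571 m.
Ratio: 0.052317 / 0.035571 = cos 19.5° / cos 50.14° ≈ 1.4708.

1.47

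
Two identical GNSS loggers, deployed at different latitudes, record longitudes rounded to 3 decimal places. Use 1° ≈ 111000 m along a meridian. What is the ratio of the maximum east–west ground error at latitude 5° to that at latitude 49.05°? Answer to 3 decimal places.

Rounding to 3 decimal places leaves the longitude within ±0.0005° of the true value.
Error at 5° = 0.0005° × 111000 × cos 5° ≈ 55.5 × 0.9962 = 55.289 m.
At 49.05°: 0.0005° × 111000 × cos 49.05° = 0.0005 × 111000 × 0.6554 ≈ 36.375 m.
Ratio: 55.289 / 36.375 = cos 5° / cos 49.05° ≈ 1.5200.

1.520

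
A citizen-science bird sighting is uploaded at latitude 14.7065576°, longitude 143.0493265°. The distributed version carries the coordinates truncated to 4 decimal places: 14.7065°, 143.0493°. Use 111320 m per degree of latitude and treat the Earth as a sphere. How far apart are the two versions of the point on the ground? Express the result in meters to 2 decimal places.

Δlat = 14.7065576 − 14.7065 = +0.0000576°; Δlon = 143.0493265 − 143.0493 = +0.0000265°.
North–south shift: 0.0000576 × 111320 = 6.41203 m.
East–west at this latitude: 0.0000265° × 111320 × cos 14.7065° ≈ 0.0000265 × 107673 = 2.85334 m.
Distance: √(6.41203² + 2.85334²) ≈ 7.01824 m.

7.02 meters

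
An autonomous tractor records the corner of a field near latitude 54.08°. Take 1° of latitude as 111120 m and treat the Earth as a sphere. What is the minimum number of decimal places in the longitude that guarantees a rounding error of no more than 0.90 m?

5 decimal places

At 54.08° one degree of longitude covers 111120 × cos 54.08° ≈ 111120 × 0.5867 ≈ 65189.1 m.
N decimal places → at most half a unit in the last place, 0.5 × 10⁻ᴺ° = 65189.1/2 × 10⁻ᴺ m.
Need 0.5 × 65189.1 × 10⁻ᴺ ≤ 0.90 → 10⁻ᴺ ≤ 2.761e-05, so N ≥ 4.56.
N = 4 would give 3.26 m (too coarse); N = 5 gives 0.326 m ≤ 0.90 m.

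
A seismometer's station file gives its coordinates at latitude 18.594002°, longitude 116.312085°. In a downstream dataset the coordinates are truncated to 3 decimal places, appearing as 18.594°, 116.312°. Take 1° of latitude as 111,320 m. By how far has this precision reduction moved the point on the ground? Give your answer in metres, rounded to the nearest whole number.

The latitude changed by +0.000002° and the longitude by +0.000085°.
North–south shift: 0.000002 × 111320 = 0.22264 m.
E–W at 18.594°: 0.000085° × 111320 × cos 18.594° = 0.000085 × 111320 × 0.9478 ≈ 8.96829 m.
Hypotenuse of the two orthogonal shifts: √(0.22264² + 8.96829²) = 8.97105 m.

9 metres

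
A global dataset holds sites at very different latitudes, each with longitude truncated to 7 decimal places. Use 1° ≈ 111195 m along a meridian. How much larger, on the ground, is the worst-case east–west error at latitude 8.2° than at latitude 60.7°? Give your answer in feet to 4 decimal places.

Truncating at 7 decimal places can drop up to a full unit in the last place, so the longitude may be off by as much as 1e-07°.
At 8.2°: 1e-07° × 111195 × cos 8.2° = 1e-07 × 111195 × 0.9898 ≈ 0.011006 m.
At 60.7°: 1e-07° × 111195 × cos 60.7° = 1e-07 × 111195 × 0.4894 ≈ 0.0054417 m.
Difference: 0.011006 − 0.0054417 = 0.0055641 m.
In feet: 0.00556413 m ÷ 0.3048 ≈ 0.018255 ft.

0.0183 feet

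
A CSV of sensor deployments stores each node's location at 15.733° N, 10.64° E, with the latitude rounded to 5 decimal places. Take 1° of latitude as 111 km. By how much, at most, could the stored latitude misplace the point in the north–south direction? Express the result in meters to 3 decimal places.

Rounding to 5 decimal places leaves the latitude within ±5e-06° of the true value.
So the N–S error is at most 5e-06 × 111000 = 0.555 m.

0.555 meters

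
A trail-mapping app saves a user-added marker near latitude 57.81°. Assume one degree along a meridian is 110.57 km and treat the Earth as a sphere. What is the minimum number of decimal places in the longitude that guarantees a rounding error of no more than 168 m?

3

At 57.81° one degree of longitude covers 110570 × cos 57.81° ≈ 110570 × 0.5327 ≈ 58903.8 m.
With N decimal places the half-ulp bound is 0.5·10⁻ᴺ°, or 0.5·10⁻ᴺ × 58903.8 m on the ground.
Need 0.5 × 58903.8 × 10⁻ᴺ ≤ 168 → 10⁻ᴺ ≤ 5.704e-03, so N ≥ 2.24.
So 3 decimal places suffice (29.5 m); 2 would allow up to 295 m.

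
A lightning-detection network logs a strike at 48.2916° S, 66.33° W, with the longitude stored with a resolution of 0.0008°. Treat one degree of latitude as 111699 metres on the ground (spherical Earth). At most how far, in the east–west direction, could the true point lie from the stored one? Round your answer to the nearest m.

With a 0.0008° grid the true value lies within half a step, ±0.0008°/2 = ±0.0004°, of the stored one.
Parallels shrink by cos φ, so at 48.2916° a degree of longitude is 111699 × 0.6653 ≈ 74317.8 m.
So at most 0.0004° × 74317.8 ≈ 29.7271 m east–west.

30 m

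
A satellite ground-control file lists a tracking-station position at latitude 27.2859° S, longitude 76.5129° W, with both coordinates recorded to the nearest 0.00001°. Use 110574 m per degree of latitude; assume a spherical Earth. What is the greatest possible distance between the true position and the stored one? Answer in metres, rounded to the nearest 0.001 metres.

0.740 metres

Rounding to 5 decimal places leaves each coordinate within ±5e-06° of the true value.
N–S: 5e-06° × 110574 m/° = 0.55287 m.
E–W at 27.2859°: 5e-06° × 110574 × cos 27.2859° = 5e-06 × 110574 × 0.8887 ≈ 0.491352 m.
Worst case both components are at the extreme and orthogonal: √(0.55287² + 0.491352²) ≈ 0.739657 m.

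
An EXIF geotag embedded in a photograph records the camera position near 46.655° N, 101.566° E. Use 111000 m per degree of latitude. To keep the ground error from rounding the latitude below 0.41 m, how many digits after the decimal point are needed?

One degree of latitude covers 111000 m.
With N decimal places the half-ulp bound is 0.5·10⁻ᴺ°, or 0.5·10⁻ᴺ × 111000 m on the ground.
Setting 55500 × 10⁻ᴺ ≤ 0.41 gives 10ᴺ ≥ 1.354e+05, i.e. N ≥ 5.13.
So 6 decimal places suffice (0.0555 m); 5 would allow up to 0.555 m.

6 decimal places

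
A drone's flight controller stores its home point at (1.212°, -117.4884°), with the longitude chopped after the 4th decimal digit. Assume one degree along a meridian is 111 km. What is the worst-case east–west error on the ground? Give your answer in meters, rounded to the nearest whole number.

Truncating at 4 decimal places can drop up to a full unit in the last place, so the longitude may be off by as much as 0.0001°.
Parallels shrink by cos φ, so at 1.212° a degree of longitude is 111000 × 0.9998 ≈ 110975 m.
Maximum E–W displacement: 0.0001 × 110975 = 11.0975 m.

11 meters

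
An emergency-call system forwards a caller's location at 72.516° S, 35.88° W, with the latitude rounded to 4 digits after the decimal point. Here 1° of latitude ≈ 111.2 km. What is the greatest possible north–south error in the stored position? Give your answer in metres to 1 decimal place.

5.6 metres

Rounding to 4 decimal places leaves the latitude within ±5e-05° of the true value.
So the N–S error is at most 5e-05 × 111200 = 5.56 m.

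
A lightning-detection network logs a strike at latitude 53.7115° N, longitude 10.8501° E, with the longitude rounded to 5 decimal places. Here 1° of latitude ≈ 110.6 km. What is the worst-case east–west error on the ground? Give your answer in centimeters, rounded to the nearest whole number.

Rounding to 5 decimal places leaves the longitude within ±5e-06° of the true value.
One degree of longitude at 53.7115° is 110600 × cos 53.7115° ≈ 110600 × 0.5919 = 65458.8 m.
East–west error: 5e-06° × 65458.8 m/° ≈ 0.327294 m.
That is 0.327294 m = 32.729 cm.

33 centimeters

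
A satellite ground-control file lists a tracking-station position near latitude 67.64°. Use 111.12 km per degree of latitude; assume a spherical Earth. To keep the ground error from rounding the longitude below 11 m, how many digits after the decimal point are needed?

4

At 67.64° one degree of longitude covers 111120 × cos 67.64° ≈ 111120 × 0.3804 ≈ 42272.8 m.
Rounding to N decimal places gives at most 0.5 × 10⁻ᴺ degrees of error, i.e. 0.5 × 10⁻ᴺ × 42272.8 m.
Need 0.5 × 42272.8 × 10⁻ᴺ ≤ 11 → 10⁻ᴺ ≤ 5.204e-04, so N ≥ 3.28.
N = 3 would give 21.1 m (too coarse); N = 4 gives 2.11 m ≤ 11 m.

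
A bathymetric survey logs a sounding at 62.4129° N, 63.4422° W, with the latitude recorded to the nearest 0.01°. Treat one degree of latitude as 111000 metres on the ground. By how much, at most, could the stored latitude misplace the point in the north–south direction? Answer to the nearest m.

Rounding to 2 decimal places leaves the latitude within ±0.005° of the true value.
North–south distance: 0.005° × 111000 m/° = 555 m.

555 m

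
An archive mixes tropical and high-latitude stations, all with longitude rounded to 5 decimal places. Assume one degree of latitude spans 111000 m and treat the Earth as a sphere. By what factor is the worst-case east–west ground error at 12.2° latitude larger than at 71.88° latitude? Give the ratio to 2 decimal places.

Rounding to 5 decimal places leaves the longitude within ±5e-06° of the true value.
Error at 12.2° = 5e-06° × 111000 × cos 12.2° ≈ 0.555 × 0.9774 = 0.54247 m.
At 71.88°: 5e-06° × 111000 × cos 71.88° = 5e-06 × 111000 × 0.3110 ≈ 0.17261 m.
The ratio reduces to cos 12.2° / cos 71.88° = 0.9774/0.3110 ≈ 3.1427.

3.14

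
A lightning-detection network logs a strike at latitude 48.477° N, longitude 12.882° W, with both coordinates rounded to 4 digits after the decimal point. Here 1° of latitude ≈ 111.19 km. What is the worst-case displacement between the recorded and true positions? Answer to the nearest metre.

Rounding to 4 decimal places leaves each coordinate within ±5e-05° of the true value.
North–south component: 5e-05° × 111190 = 5.5595 m.
Longitude error → 5e-05 × 111190 × cos 48.477° = 5e-05 × 111190 × 0.6629 ≈ 3.68551 m.
The two errors are perpendicular, so the maximum displacement is √(5.5595² + 3.68551²) ≈ 6.67016 m.

7 metres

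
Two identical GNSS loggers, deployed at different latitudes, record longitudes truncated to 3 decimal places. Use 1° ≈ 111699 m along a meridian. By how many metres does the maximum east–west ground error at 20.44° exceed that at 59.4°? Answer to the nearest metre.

Truncating at 3 decimal places can drop up to a full unit in the last place, so the longitude may be off by as much as 0.001°.
Error at 20.44° = 0.001° × 111699 × cos 20.44° ≈ 111.7 × 0.9370 = 104.67 m.
Error at 59.4° = 0.001° × 111699 × cos 59.4° ≈ 111.7 × 0.5090 = 56.859 m.
Difference: 104.67 − 56.859 = 47.807 m.

48 metres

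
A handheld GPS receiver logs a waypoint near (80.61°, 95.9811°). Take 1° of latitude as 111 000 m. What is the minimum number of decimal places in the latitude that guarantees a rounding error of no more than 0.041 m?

One degree of latitude covers 111000 m.
N decimal places → at most half a unit in the last place, 0.5 × 10⁻ᴺ° = 111000/2 × 10⁻ᴺ m.
Setting 55500 × 10⁻ᴺ ≤ 0.041 gives 10ᴺ ≥ 1.354e+06, i.e. N ≥ 6.13.
So 7 decimal places suffice (0.00555 m); 6 would allow up to 0.0555 m.

7 decimal places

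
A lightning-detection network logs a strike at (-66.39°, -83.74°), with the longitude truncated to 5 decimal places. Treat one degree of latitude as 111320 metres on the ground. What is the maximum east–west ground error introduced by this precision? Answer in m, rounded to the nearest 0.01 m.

Truncating at 5 decimal places can drop up to a full unit in the last place, so the longitude may be off by as much as 1e-05°.
At latitude 66.39° a degree of longitude spans 111320 m × cos 66.39° = 111320 × 0.4005 ≈ 44584.7 m.
East–west error: 1e-05° × 44584.7 m/° ≈ 0.445847 m.

0.45 m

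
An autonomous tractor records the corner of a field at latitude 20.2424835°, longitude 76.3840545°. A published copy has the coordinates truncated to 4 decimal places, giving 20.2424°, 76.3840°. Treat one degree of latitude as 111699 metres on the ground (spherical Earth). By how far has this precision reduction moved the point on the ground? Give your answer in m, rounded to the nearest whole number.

The latitude changed by +0.0000835° and the longitude by +0.0000545°.
N–S: 0.0000835° × 111699 m/° = 9.32687 m.
E–W at 20.2424°: 0.0000545° × 111699 × cos 20.2424° = 0.0000545 × 111699 × 0.9382 ≈ 5.71161 m.
Hypotenuse of the two orthogonal shifts: √(9.32687² + 5.71161²) = 10.9368 m.

11 m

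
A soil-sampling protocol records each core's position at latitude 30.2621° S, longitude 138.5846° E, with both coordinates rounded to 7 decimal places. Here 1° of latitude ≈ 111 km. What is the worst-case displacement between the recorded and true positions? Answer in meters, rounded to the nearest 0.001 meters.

Rounding to 7 decimal places leaves each coordinate within ±5e-08° of the true value.
North–south component: 5e-08° × 111000 = 0.00555 m.
Longitude error → 5e-08 × 111000 × cos 30.2621° = 5e-08 × 111000 × 0.8637 ≈ 0.0047937 m.
Combining orthogonally: (0.00555² + 0.0047937²)^½ ≈ 0.00733362 m.

0.007 meters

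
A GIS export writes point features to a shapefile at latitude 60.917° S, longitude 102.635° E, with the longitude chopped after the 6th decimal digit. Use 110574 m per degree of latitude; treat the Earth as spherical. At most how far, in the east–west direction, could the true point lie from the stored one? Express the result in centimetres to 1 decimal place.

Truncating at 6 decimal places can drop up to a full unit in the last place, so the longitude may be off by as much as 1e-06°.
At latitude 60.917° a degree of longitude spans 110574 m × cos 60.917° = 110574 × 0.4861 ≈ 53747.4 m.
Maximum E–W displacement: 1e-06 × 53747.4 = 0.0537474 m.
That is 0.0537474 m = 5.3747 cm.

5.4 centimetres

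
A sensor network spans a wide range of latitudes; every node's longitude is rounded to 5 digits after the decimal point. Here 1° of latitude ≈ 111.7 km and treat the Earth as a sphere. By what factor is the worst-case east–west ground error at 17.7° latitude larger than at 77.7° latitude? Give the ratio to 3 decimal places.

4.472

Rounding to 5 decimal places leaves the longitude within ±5e-06° of the true value.
Error at 17.7° = 5e-06° × 111700 × cos 17.7° ≈ 0.5585 × 0.9527 = 0.53206 m.
Error at 77.7° = 5e-06° × 111700 × cos 77.7° ≈ 0.5585 × 0.2130 = 0.11898 m.
The ratio reduces to cos 17.7° / cos 77.7° = 0.9527/0.2130 ≈ 4.4720.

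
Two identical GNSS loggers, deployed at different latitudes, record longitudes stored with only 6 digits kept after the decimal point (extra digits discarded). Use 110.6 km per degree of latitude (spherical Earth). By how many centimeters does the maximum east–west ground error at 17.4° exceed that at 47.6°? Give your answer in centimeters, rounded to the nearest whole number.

3 centimeters

Truncating at 6 decimal places can drop up to a full unit in the last place, so the longitude may be off by as much as 1e-06°.
Error at 17.4° = 1e-06° × 110600 × cos 17.4° ≈ 0.1106 × 0.9542 = 0.10554 m.
Error at 47.6° = 1e-06° × 110600 × cos 47.6° ≈ 0.1106 × 0.6743 = 0.074578 m.
Difference: 0.10554 − 0.074578 = 0.030961 m.
That is 0.0309611 m = 3.0961 cm.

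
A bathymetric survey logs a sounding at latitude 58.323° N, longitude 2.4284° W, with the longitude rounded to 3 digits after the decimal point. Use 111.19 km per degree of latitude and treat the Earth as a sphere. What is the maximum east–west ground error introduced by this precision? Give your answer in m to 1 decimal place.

29.2 m

Rounding to 3 decimal places leaves the longitude within ±0.0005° of the true value.
Parallels shrink by cos φ, so at 58.323° a degree of longitude is 111190 × 0.5251 ≈ 58389.2 m.
East–west error: 0.0005° × 58389.2 m/° ≈ 29.1946 m.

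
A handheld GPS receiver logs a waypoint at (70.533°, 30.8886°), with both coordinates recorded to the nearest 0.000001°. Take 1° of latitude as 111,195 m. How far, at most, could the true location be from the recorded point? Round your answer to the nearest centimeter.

6 centimeters

Rounding to 6 decimal places leaves each coordinate within ±5e-07° of the true value.
North–south component: 5e-07° × 111195 = 0.0555975 m.
E–W at 70.533°: 5e-07° × 111195 × cos 70.533° = 5e-07 × 111195 × 0.3333 ≈ 0.0185286 m.
Combining orthogonally: (0.0555975² + 0.0185286²)^½ ≈ 0.0586037 m.
That is 0.0586037 m = 5.8604 cm.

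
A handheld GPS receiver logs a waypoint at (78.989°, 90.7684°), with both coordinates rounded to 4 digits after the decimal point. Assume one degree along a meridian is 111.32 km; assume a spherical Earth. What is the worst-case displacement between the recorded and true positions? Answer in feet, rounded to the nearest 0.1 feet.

Rounding to 4 decimal places leaves each coordinate within ±5e-05° of the true value.
North–south component: 5e-05° × 111320 = 5.566 m.
E–W at 78.989°: 5e-05° × 111320 × cos 78.989° = 5e-05 × 111320 × 0.1910 ≈ 1.06309 m.
Worst case both components are at the extreme and orthogonal: √(5.566² + 1.06309²) ≈ 5.66661 m.
In feet: 5.66661 m ÷ 0.3048 ≈ 18.591 ft.

18.6 feet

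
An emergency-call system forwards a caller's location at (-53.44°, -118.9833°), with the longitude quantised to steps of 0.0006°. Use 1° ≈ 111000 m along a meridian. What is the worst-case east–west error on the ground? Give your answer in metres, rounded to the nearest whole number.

With a 0.0006° grid the true value lies within half a step, ±0.0006°/2 = ±0.0003°, of the stored one.
One degree of longitude at 53.44° is 111000 × cos 53.44° ≈ 111000 × 0.5957 = 66118.7 m.
East–west error: 0.0003° × 66118.7 m/° ≈ 19.8356 m.

20 metres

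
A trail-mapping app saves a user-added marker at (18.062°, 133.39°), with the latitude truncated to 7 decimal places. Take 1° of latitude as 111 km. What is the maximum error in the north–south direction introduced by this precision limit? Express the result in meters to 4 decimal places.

0.0111 meters

Truncating at 7 decimal places can drop up to a full unit in the last place, so the latitude may be off by as much as 1e-07°.
North–south distance: 1e-07° × 111000 m/° = 0.0111 m.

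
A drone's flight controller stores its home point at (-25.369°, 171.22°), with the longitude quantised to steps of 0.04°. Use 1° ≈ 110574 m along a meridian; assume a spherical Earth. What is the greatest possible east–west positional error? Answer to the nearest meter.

1998 meters

With a 0.04° grid the true value lies within half a step, ±0.04°/2 = ±0.02°, of the stored one.
Parallels shrink by cos φ, so at 25.369° a degree of longitude is 110574 × 0.9036 ≈ 99911 m.
Maximum E–W displacement: 0.02 × 99911 = 1998.22 m.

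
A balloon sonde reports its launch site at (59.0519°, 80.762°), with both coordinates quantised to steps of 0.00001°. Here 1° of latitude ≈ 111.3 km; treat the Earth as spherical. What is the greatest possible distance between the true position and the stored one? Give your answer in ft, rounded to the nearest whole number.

2 ft

With a 0.00001° grid the true value lies within half a step, ±0.00001°/2 = ±5e-06°, of the stored one.
Latitude error → 5e-06 × 111300 = 0.5565 m along the meridian.
Longitude error → 5e-06 × 111300 × cos 59.0519° = 5e-06 × 111300 × 0.5143 ≈ 0.286186 m.
The two errors are perpendicular, so the maximum displacement is √(0.5565² + 0.286186²) ≈ 0.625775 m.
Converting: 0.625775 m × 3.2808 ft/m ≈ 2.0531 ft.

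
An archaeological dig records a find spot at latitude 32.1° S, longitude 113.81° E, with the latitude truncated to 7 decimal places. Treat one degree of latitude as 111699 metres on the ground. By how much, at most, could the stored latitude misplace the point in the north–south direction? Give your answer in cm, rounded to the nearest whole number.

1 cm

Truncating at 7 decimal places can drop up to a full unit in the last place, so the latitude may be off by as much as 1e-07°.
So the N–S error is at most 1e-07 × 111699 = 0.0111699 m.
That is 0.0111699 m = 1.117 cm.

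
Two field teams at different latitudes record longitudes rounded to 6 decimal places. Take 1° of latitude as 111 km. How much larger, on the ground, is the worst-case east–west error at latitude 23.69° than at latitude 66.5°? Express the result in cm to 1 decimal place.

2.9 cm

Rounding to 6 decimal places leaves the longitude within ±5e-07° of the true value.
Error at 23.69° = 5e-07° × 111000 × cos 23.69° ≈ 0.0555 × 0.9157 = 0.050823 m.
Error at 66.5° = 5e-07° × 111000 × cos 66.5° ≈ 0.0555 × 0.3987 = 0.022131 m.
Difference: 0.050823 − 0.022131 = 0.028693 m.
That is 0.0286926 m = 2.8693 cm.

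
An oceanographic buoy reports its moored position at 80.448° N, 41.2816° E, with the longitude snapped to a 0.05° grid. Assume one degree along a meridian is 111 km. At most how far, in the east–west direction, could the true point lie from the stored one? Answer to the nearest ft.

With a 0.05° grid the true value lies within half a step, ±0.05°/2 = ±0.025°, of the stored one.
One degree of longitude at 80.448° is 111000 × cos 80.448° ≈ 111000 × 0.1659 = 18419.6 m.
So at most 0.025° × 18419.6 ≈ 460.491 m east–west.
In feet: 460.491 m ÷ 0.3048 ≈ 1510.8 ft.

1511 ft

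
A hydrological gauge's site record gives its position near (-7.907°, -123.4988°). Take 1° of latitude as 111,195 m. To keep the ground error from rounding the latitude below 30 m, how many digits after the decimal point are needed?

One degree of latitude covers 111195 m.
N decimal places → at most half a unit in the last place, 0.5 × 10⁻ᴺ° = 111195/2 × 10⁻ᴺ m.
Need 0.5 × 111195 × 10⁻ᴺ ≤ 30 → 10⁻ᴺ ≤ 5.396e-04, so N ≥ 3.27.
N = 3 would give 55.6 m (too coarse); N = 4 gives 5.56 m ≤ 30 m.

4 decimal places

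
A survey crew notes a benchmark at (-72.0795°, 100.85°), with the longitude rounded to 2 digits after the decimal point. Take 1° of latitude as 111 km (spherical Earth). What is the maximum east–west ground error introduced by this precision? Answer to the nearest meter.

171 meters

Rounding to 2 decimal places leaves the longitude within ±0.005° of the true value.
At latitude 72.0795° a degree of longitude spans 111000 m × cos 72.0795° = 111000 × 0.3077 ≈ 34154.4 m.
Maximum E–W displacement: 0.005 × 34154.4 = 170.772 m.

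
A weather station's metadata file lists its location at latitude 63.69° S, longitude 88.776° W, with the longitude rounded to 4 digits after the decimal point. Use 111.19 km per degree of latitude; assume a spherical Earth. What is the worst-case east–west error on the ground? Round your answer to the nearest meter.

2 meters

Rounding to 4 decimal places leaves the longitude within ±5e-05° of the true value.
Parallels shrink by cos φ, so at 63.69° a degree of longitude is 111190 × 0.4432 ≈ 49282.5 m.
So at most 5e-05° × 49282.5 ≈ 2.46412 m east–west.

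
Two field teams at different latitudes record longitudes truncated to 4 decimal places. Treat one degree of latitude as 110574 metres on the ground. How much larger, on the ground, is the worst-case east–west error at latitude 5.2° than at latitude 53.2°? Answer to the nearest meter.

4 meters

Truncating at 4 decimal places can drop up to a full unit in the last place, so the longitude may be off by as much as 0.0001°.
At 5.2°: 0.0001° × 110574 × cos 5.2° = 0.0001 × 110574 × 0.9959 ≈ 11.012 m.
At 53.2°: 0.0001° × 110574 × cos 53.2° = 0.0001 × 110574 × 0.5990 ≈ 6.6236 m.
So the lower-latitude error exceeds the higher by 11.012 − 6.6236 = 4.3882 m.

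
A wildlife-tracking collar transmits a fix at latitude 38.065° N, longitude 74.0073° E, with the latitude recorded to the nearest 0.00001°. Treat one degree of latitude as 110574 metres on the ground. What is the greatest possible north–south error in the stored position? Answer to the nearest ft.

Rounding to 5 decimal places leaves the latitude within ±5e-06° of the true value.
North–south distance: 5e-06° × 110574 m/° = 0.55287 m.
In feet: 0.55287 m ÷ 0.3048 ≈ 1.8139 ft.

2 ft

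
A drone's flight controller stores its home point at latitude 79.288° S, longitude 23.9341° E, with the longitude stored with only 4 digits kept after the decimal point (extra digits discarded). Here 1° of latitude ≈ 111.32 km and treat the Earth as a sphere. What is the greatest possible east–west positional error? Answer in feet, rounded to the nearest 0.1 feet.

Truncating at 4 decimal places can drop up to a full unit in the last place, so the longitude may be off by as much as 0.0001°.
Parallels shrink by cos φ, so at 79.288° a degree of longitude is 111320 × 0.1859 ≈ 20691.3 m.
So at most 0.0001° × 20691.3 ≈ 2.06913 m east–west.
In feet: 2.06913 m ÷ 0.3048 ≈ 6.7885 ft.

6.8 feet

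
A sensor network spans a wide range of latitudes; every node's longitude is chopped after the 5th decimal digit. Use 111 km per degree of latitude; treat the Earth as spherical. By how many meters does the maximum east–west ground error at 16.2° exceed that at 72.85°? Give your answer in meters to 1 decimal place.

Truncating at 5 decimal places can drop up to a full unit in the last place, so the longitude may be off by as much as 1e-05°.
Error at 16.2° = 1e-05° × 111000 × cos 16.2° ≈ 1.11 × 0.9603 = 1.0659 m.
At 72.85°: 1e-05° × 111000 × cos 72.85° = 1e-05 × 111000 × 0.2949 ≈ 0.32731 m.
Difference: 1.0659 − 0.32731 = 0.73862 m.

0.7 meters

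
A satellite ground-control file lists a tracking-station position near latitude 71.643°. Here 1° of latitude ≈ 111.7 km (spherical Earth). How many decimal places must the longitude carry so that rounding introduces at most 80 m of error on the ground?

At 71.643° one degree of longitude covers 111700 × cos 71.643° ≈ 111700 × 0.3149 ≈ 35178.4 m.
Rounding to N decimal places gives at most 0.5 × 10⁻ᴺ degrees of error, i.e. 0.5 × 10⁻ᴺ × 35178.4 m.
Setting 17589.2 × 10⁻ᴺ ≤ 80 gives 10ᴺ ≥ 219.9, i.e. N ≥ 2.34.
So 3 decimal places suffice (17.6 m); 2 would allow up to 176 m.

3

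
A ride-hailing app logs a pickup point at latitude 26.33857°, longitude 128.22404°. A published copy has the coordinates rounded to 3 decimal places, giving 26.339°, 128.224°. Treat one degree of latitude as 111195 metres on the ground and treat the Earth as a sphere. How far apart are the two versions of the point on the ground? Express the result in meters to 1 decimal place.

Δlat = 26.33857 − 26.339 = -0.00043°; Δlon = 128.22404 − 128.224 = +0.00004°.
North–south shift: -0.00043 × 111195 = -47.8138 m.
E–W at 26.339°: 0.00004° × 111195 × cos 26.339° = 0.00004 × 111195 × 0.8962 ≈ 3.98605 m.
Hypotenuse of the two orthogonal shifts: √(47.8138² + 3.98605²) = 47.9797 m.

48.0 meters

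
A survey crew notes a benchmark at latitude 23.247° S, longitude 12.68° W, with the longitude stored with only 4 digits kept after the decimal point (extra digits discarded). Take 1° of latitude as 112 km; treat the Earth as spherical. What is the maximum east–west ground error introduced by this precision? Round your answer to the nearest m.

Truncating at 4 decimal places can drop up to a full unit in the last place, so the longitude may be off by as much as 0.0001°.
One degree of longitude at 23.247° is 112000 × cos 23.247° ≈ 112000 × 0.9188 = 102907 m.
East–west error: 0.0001° × 102907 m/° ≈ 10.2907 m.

10 m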